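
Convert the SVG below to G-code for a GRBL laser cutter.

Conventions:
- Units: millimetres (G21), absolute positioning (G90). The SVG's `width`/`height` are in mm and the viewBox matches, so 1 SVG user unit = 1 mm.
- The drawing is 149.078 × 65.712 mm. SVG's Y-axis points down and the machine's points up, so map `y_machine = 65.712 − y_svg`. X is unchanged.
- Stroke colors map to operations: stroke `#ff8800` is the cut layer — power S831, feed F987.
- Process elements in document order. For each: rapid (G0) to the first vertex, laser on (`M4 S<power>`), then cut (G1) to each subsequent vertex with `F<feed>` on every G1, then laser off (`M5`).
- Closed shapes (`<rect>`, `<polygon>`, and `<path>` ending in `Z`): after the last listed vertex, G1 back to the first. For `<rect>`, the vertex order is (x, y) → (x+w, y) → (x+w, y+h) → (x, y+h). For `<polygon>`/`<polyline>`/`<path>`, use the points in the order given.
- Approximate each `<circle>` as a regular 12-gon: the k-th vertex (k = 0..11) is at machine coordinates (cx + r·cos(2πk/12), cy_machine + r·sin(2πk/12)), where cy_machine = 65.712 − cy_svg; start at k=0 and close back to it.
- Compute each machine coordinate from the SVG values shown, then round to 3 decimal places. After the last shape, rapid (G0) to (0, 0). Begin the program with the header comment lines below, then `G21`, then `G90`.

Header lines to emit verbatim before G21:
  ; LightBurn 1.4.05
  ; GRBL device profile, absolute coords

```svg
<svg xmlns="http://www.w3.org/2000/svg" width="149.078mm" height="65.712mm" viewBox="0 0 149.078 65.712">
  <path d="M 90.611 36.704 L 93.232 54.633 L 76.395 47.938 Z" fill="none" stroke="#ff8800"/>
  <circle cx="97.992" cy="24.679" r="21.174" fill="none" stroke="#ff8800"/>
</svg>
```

viewBox `0 0 149.078 65.712` with mm width/height → 1 unit = 1 mm. Flip: y_m = 65.712 − y_svg.

**Shape 1** — `<path>` regular polygon, stroke `#ff8800` → cut (S831, F987). Machine vertices: (90.611,29.008) → (93.232,11.079) → (76.395,17.774) → (90.611,29.008). Closed: final G1 returns to the first vertex.

**Shape 2** — `<circle>` circle, stroke `#ff8800` → cut (S831, F987). Machine vertices: (119.166,41.033) → (116.329,51.620) → (108.579,59.370) → (97.992,62.207) → (87.405,59.370) → (79.655,51.620) → (76.818,41.033) → (79.655,30.446) → (87.405,22.696) → (97.992,19.859) → (108.579,22.696) → (116.329,30.446) → (119.166,41.033). Closed: final G1 returns to the first vertex.

; LightBurn 1.4.05
; GRBL device profile, absolute coords
G21
G90
G0 X90.611 Y29.008
M4 S831
G1 X93.232 Y11.079 F987
G1 X76.395 Y17.774 F987
G1 X90.611 Y29.008 F987
M5
G0 X119.166 Y41.033
M4 S831
G1 X116.329 Y51.620 F987
G1 X108.579 Y59.370 F987
G1 X97.992 Y62.207 F987
G1 X87.405 Y59.370 F987
G1 X79.655 Y51.620 F987
G1 X76.818 Y41.033 F987
G1 X79.655 Y30.446 F987
G1 X87.405 Y22.696 F987
G1 X97.992 Y19.859 F987
G1 X108.579 Y22.696 F987
G1 X116.329 Y30.446 F987
G1 X119.166 Y41.033 F987
M5
G0 X0.000 Y0.000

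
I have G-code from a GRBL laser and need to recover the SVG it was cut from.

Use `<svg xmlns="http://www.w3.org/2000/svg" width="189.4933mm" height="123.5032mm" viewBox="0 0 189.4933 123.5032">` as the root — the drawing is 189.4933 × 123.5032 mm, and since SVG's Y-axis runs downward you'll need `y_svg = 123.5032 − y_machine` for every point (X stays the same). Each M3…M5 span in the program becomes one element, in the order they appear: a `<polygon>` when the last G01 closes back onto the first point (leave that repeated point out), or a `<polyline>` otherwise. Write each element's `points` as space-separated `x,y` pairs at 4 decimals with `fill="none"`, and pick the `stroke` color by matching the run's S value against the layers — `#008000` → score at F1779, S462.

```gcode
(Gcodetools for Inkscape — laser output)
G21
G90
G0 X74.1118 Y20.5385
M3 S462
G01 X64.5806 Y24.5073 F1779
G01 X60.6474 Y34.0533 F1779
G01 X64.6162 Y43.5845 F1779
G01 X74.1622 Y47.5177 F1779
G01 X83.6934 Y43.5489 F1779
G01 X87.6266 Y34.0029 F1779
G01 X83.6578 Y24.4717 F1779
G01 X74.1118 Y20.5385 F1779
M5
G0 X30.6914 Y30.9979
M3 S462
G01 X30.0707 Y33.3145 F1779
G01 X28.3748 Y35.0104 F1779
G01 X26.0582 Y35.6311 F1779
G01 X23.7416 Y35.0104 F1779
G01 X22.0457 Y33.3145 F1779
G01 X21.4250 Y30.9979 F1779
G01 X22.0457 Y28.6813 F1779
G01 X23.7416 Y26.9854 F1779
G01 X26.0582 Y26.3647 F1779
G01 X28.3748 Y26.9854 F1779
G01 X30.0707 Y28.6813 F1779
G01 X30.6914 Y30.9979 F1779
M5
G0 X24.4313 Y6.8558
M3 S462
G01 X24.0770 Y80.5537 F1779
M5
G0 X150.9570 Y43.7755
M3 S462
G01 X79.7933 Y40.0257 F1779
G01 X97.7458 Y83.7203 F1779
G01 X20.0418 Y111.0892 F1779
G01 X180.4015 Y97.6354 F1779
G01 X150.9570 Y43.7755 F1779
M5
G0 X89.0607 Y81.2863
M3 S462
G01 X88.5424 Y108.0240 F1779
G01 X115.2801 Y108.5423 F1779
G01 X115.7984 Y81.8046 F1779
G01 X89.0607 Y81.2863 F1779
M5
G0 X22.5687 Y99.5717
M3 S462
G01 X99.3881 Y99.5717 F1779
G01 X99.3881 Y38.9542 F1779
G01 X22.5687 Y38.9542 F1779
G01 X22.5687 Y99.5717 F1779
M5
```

Each laser-on run becomes one SVG element. Flip Y back into SVG space with y_svg = 123.5032 − y_machine. Every run uses S462, so all elements get stroke `#008000` (score).

Run 1: The run returns to its start, so emit a `<polygon>` with points (Y-flipped): 74.1118,102.9647 64.5806,98.9959 60.6474,89.4499 64.6162,79.9187 74.1622,75.9855 83.6934,79.9543 87.6266,89.5003 83.6578,99.0315.

Run 2: The run returns to its start, so emit a `<polygon>` with points (Y-flipped): 30.6914,92.5053 30.0707,90.1887 28.3748,88.4928 26.0582,87.8721 23.7416,88.4928 22.0457,90.1887 21.4250,92.5053 22.0457,94.8219 23.7416,96.5178 26.0582,97.1385 28.3748,96.5178 30.0707,94.8219.

Run 3: The run is open, so emit a `<polyline>` with points (Y-flipped): 24.4313,116.6474 24.0770,42.9495.

Run 4: The run returns to its start, so emit a `<polygon>` with points (Y-flipped): 150.9570,79.7277 79.7933,83.4775 97.7458,39.7829 20.0418,12.4140 180.4015,25.8678.

Run 5: The run returns to its start, so emit a `<polygon>` with points (Y-flipped): 89.0607,42.2169 88.5424,15.4792 115.2801,14.9609 115.7984,41.6986.

Run 6: The run returns to its start, so emit a `<polygon>` with points (Y-flipped): 22.5687,23.9315 99.3881,23.9315 99.3881,84.5490 22.5687,84.5490.

<svg xmlns="http://www.w3.org/2000/svg" width="189.4933mm" height="123.5032mm" viewBox="0 0 189.4933 123.5032">
  <polygon points="74.1118,102.9647 64.5806,98.9959 60.6474,89.4499 64.6162,79.9187 74.1622,75.9855 83.6934,79.9543 87.6266,89.5003 83.6578,99.0315" fill="none" stroke="#008000"/>
  <polygon points="30.6914,92.5053 30.0707,90.1887 28.3748,88.4928 26.0582,87.8721 23.7416,88.4928 22.0457,90.1887 21.4250,92.5053 22.0457,94.8219 23.7416,96.5178 26.0582,97.1385 28.3748,96.5178 30.0707,94.8219" fill="none" stroke="#008000"/>
  <polyline points="24.4313,116.6474 24.0770,42.9495" fill="none" stroke="#008000"/>
  <polygon points="150.9570,79.7277 79.7933,83.4775 97.7458,39.7829 20.0418,12.4140 180.4015,25.8678" fill="none" stroke="#008000"/>
  <polygon points="89.0607,42.2169 88.5424,15.4792 115.2801,14.9609 115.7984,41.6986" fill="none" stroke="#008000"/>
  <polygon points="22.5687,23.9315 99.3881,23.9315 99.3881,84.5490 22.5687,84.5490" fill="none" stroke="#008000"/>
</svg>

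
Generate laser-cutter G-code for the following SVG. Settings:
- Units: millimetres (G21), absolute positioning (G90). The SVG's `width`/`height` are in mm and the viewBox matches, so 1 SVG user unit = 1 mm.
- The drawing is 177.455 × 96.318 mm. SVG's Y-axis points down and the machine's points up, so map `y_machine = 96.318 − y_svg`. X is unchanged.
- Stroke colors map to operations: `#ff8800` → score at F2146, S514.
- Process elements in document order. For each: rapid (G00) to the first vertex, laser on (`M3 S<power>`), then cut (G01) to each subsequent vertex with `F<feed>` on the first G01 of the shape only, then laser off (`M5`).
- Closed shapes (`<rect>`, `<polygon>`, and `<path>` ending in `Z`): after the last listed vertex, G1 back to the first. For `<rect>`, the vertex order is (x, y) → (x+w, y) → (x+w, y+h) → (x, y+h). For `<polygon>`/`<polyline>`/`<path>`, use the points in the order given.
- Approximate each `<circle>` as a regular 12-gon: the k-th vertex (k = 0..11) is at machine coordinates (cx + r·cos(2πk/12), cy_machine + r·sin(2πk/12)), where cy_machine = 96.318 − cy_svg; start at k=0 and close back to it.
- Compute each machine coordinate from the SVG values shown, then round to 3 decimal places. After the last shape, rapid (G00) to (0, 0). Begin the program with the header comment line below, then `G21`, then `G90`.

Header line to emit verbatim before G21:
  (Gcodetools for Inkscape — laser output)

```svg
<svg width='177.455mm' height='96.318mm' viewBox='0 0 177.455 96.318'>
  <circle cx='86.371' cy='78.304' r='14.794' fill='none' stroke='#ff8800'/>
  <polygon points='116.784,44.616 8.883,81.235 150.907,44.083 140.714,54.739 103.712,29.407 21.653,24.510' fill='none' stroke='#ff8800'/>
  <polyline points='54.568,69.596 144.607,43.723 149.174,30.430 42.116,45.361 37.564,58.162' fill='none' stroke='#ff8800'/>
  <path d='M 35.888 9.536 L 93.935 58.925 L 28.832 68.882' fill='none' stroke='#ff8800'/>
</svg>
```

viewBox `0 0 177.455 96.318` with mm width/height → 1 unit = 1 mm. Flip: y_m = 96.318 − y_svg.

**Shape 1** — `<circle>` circle, stroke `#ff8800` → score (S514, F2146). Machine vertices: (101.165,18.014) → (99.183,25.411) → (93.768,30.826) → (86.371,32.808) → (78.974,30.826) → (73.559,25.411) → (71.577,18.014) → (73.559,10.617) → (78.974,5.202) → (86.371,3.220) → (93.768,5.202) → (99.183,10.617) → (101.165,18.014). Closed: final G1 returns to the first vertex.

**Shape 2** — `<polygon>` closed polygon, stroke `#ff8800` → score (S514, F2146). Machine vertices: (116.784,51.702) → (8.883,15.083) → (150.907,52.235) → (140.714,41.579) → (103.712,66.911) → (21.653,71.808) → (116.784,51.702). Closed: final G1 returns to the first vertex.

**Shape 3** — `<polyline>` open polyline, stroke `#ff8800` → score (S514, F2146). Machine vertices: (54.568,26.722) → (144.607,52.595) → (149.174,65.888) → (42.116,50.957) → (37.564,38.156). Open path.

**Shape 4** — `<path>` open polyline, stroke `#ff8800` → score (S514, F2146). Machine vertices: (35.888,86.782) → (93.935,37.393) → (28.832,27.436). Open path.

(Gcodetools for Inkscape — laser output)
G21
G90
G00 X101.165 Y18.014
M3 S514
G01 X99.183 Y25.411 F2146
G01 X93.768 Y30.826
G01 X86.371 Y32.808
G01 X78.974 Y30.826
G01 X73.559 Y25.411
G01 X71.577 Y18.014
G01 X73.559 Y10.617
G01 X78.974 Y5.202
G01 X86.371 Y3.220
G01 X93.768 Y5.202
G01 X99.183 Y10.617
G01 X101.165 Y18.014
M5
G00 X116.784 Y51.702
M3 S514
G01 X8.883 Y15.083 F2146
G01 X150.907 Y52.235
G01 X140.714 Y41.579
G01 X103.712 Y66.911
G01 X21.653 Y71.808
G01 X116.784 Y51.702
M5
G00 X54.568 Y26.722
M3 S514
G01 X144.607 Y52.595 F2146
G01 X149.174 Y65.888
G01 X42.116 Y50.957
G01 X37.564 Y38.156
M5
G00 X35.888 Y86.782
M3 S514
G01 X93.935 Y37.393 F2146
G01 X28.832 Y27.436
M5
G00 X0.000 Y0.000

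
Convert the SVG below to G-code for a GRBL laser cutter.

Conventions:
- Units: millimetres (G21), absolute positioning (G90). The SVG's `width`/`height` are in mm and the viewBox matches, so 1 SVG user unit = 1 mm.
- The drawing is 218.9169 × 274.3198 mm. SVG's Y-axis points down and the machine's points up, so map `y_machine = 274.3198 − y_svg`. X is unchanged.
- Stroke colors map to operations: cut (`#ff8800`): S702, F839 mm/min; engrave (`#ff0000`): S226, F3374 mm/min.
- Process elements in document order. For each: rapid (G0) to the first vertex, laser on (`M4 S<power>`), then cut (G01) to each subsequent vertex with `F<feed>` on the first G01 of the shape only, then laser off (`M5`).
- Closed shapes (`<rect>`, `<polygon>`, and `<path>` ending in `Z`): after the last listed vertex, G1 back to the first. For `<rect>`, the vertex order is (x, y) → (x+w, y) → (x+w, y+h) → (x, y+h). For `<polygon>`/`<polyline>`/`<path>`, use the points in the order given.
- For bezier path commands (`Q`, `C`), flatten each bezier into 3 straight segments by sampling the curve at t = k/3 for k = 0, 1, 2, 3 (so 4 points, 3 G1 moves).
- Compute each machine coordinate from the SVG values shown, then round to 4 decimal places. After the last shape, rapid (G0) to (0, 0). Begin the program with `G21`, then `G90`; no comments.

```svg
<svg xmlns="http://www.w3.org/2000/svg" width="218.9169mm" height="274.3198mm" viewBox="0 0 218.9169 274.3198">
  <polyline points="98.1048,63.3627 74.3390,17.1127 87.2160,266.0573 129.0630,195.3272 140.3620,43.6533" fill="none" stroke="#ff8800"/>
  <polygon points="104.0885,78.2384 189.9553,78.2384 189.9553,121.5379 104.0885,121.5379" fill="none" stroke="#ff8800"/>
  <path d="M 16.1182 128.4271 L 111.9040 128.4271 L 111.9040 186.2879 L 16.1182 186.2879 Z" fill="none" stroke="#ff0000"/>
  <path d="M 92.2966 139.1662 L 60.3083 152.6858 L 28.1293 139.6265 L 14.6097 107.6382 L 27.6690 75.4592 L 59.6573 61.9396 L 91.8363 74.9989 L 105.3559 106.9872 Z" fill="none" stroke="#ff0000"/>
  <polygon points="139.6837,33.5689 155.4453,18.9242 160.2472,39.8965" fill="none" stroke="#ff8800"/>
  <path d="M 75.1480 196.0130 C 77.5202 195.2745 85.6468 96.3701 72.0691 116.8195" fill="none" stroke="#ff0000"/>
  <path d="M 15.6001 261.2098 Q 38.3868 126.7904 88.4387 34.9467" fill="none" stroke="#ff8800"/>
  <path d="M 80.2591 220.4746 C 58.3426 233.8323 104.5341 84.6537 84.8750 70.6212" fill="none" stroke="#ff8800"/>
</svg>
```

Since the viewBox matches the mm dimensions, user units are millimetres directly. The only transform is the Y-flip y_m = 274.3198 − y_svg.

Shape 1 is a open polyline drawn with `<polyline>`. Its stroke #ff8800 means cut at S702, F839. After flipping Y the toolpath is (98.1048,210.9571) → (74.3390,257.2071) → (87.2160,8.2625) → (129.0630,78.9926) → (140.3620,230.6665).

Shape 2 is a rectangle drawn with `<polygon>`. Its stroke #ff8800 means cut at S702, F839. After flipping Y the toolpath is (104.0885,196.0814) → (189.9553,196.0814) → (189.9553,152.7819) → (104.0885,152.7819) → (104.0885,196.0814), returning to the start.

Shape 3 is a rectangle drawn with `<path>`. Its stroke #ff0000 means engrave at S226, F3374. After flipping Y the toolpath is (16.1182,145.8927) → (111.9040,145.8927) → (111.9040,88.0319) → (16.1182,88.0319) → (16.1182,145.8927), returning to the start.

Shape 4 is a regular polygon drawn with `<path>`. Its stroke #ff0000 means engrave at S226, F3374. After flipping Y the toolpath is (92.2966,135.1536) → (60.3083,121.6340) → (28.1293,134.6933) → (14.6097,166.6816) → (27.6690,198.8606) → (59.6573,212.3802) → (91.8363,199.3209) → (105.3559,167.3326) → (92.2966,135.1536), returning to the start.

Shape 5 is a regular polygon drawn with `<polygon>`. Its stroke #ff8800 means cut at S702, F839. After flipping Y the toolpath is (139.6837,240.7509) → (155.4453,255.3956) → (160.2472,234.4233) → (139.6837,240.7509), returning to the start.

Shape 6 is a cubic bezier drawn with `<path>`. Its stroke #ff0000 means engrave at S226, F3374. After flipping Y the toolpath is (75.1480,78.3068) → (78.4213,103.7110) → (79.4290,146.2214) → (72.0691,157.5003).

Shape 7 is a quadratic bezier drawn with `<path>`. Its stroke #ff8800 means cut at S702, F839. After flipping Y the toolpath is (15.6001,13.1100) → (33.8207,97.9923) → (58.1002,173.4133) → (88.4387,239.3731).

Shape 8 is a cubic bezier drawn with `<path>`. Its stroke #ff8800 means cut at S702, F839. After flipping Y the toolpath is (80.2591,53.8452) → (76.0838,83.6410) → (87.5453,155.6427) → (84.8750,203.6986).

G21
G90
G0 X98.1048 Y210.9571
M4 S702
G01 X74.3390 Y257.2071 F839
G01 X87.2160 Y8.2625
G01 X129.0630 Y78.9926
G01 X140.3620 Y230.6665
M5
G0 X104.0885 Y196.0814
M4 S702
G01 X189.9553 Y196.0814 F839
G01 X189.9553 Y152.7819
G01 X104.0885 Y152.7819
G01 X104.0885 Y196.0814
M5
G0 X16.1182 Y145.8927
M4 S226
G01 X111.9040 Y145.8927 F3374
G01 X111.9040 Y88.0319
G01 X16.1182 Y88.0319
G01 X16.1182 Y145.8927
M5
G0 X92.2966 Y135.1536
M4 S226
G01 X60.3083 Y121.6340 F3374
G01 X28.1293 Y134.6933
G01 X14.6097 Y166.6816
G01 X27.6690 Y198.8606
G01 X59.6573 Y212.3802
G01 X91.8363 Y199.3209
G01 X105.3559 Y167.3326
G01 X92.2966 Y135.1536
M5
G0 X139.6837 Y240.7509
M4 S702
G01 X155.4453 Y255.3956 F839
G01 X160.2472 Y234.4233
G01 X139.6837 Y240.7509
M5
G0 X75.1480 Y78.3068
M4 S226
G01 X78.4213 Y103.7110 F3374
G01 X79.4290 Y146.2214
G01 X72.0691 Y157.5003
M5
G0 X15.6001 Y13.1100
M4 S702
G01 X33.8207 Y97.9923 F839
G01 X58.1002 Y173.4133
G01 X88.4387 Y239.3731
M5
G0 X80.2591 Y53.8452
M4 S702
G01 X76.0838 Y83.6410 F839
G01 X87.5453 Y155.6427
G01 X84.8750 Y203.6986
M5
G0 X0.0000 Y0.0000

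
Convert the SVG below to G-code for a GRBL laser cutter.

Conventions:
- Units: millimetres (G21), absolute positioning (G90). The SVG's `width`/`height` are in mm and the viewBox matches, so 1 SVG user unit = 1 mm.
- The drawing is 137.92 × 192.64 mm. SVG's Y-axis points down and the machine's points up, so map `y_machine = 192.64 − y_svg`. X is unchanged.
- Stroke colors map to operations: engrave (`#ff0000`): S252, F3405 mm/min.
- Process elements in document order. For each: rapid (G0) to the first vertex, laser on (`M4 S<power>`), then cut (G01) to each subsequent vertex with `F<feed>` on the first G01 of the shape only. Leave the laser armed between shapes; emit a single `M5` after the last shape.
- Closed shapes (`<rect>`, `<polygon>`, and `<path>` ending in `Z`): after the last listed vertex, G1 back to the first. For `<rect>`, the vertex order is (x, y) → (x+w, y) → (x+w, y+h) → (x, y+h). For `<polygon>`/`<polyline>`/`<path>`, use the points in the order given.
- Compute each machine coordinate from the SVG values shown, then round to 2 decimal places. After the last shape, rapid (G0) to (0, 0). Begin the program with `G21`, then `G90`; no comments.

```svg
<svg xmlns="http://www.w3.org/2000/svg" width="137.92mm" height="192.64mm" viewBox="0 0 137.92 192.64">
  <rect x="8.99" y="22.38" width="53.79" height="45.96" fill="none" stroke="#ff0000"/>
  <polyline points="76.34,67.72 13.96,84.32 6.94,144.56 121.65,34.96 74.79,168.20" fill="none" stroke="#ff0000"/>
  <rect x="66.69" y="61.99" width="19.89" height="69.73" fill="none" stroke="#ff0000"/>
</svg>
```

G21
G90
G0 X8.99 Y170.26
M4 S252
G01 X62.78 Y170.26 F3405
G01 X62.78 Y124.30
G01 X8.99 Y124.30
G01 X8.99 Y170.26
G0 X76.34 Y124.92
M4 S252
G01 X13.96 Y108.32 F3405
G01 X6.94 Y48.08
G01 X121.65 Y157.68
G01 X74.79 Y24.44
G0 X66.69 Y130.65
M4 S252
G01 X86.58 Y130.65 F3405
G01 X86.58 Y60.92
G01 X66.69 Y60.92
G01 X66.69 Y130.65
M5
G0 X0.00 Y0.00

1 u = 1 mm; y_m = 192.64 − y.

[1] `<rect>` rectangle, #ff0000→engrave S252 F3405: (8.99,170.26) → (62.78,170.26) → (62.78,124.30) → (8.99,124.30) → (8.99,170.26) (closed)

[2] `<polyline>` open polyline, #ff0000→engrave S252 F3405: (76.34,124.92) → (13.96,108.32) → (6.94,48.08) → (121.65,157.68) → (74.79,24.44)

[3] `<rect>` rectangle, #ff0000→engrave S252 F3405: (66.69,130.65) → (86.58,130.65) → (86.58,60.92) → (66.69,60.92) → (66.69,130.65) (closed)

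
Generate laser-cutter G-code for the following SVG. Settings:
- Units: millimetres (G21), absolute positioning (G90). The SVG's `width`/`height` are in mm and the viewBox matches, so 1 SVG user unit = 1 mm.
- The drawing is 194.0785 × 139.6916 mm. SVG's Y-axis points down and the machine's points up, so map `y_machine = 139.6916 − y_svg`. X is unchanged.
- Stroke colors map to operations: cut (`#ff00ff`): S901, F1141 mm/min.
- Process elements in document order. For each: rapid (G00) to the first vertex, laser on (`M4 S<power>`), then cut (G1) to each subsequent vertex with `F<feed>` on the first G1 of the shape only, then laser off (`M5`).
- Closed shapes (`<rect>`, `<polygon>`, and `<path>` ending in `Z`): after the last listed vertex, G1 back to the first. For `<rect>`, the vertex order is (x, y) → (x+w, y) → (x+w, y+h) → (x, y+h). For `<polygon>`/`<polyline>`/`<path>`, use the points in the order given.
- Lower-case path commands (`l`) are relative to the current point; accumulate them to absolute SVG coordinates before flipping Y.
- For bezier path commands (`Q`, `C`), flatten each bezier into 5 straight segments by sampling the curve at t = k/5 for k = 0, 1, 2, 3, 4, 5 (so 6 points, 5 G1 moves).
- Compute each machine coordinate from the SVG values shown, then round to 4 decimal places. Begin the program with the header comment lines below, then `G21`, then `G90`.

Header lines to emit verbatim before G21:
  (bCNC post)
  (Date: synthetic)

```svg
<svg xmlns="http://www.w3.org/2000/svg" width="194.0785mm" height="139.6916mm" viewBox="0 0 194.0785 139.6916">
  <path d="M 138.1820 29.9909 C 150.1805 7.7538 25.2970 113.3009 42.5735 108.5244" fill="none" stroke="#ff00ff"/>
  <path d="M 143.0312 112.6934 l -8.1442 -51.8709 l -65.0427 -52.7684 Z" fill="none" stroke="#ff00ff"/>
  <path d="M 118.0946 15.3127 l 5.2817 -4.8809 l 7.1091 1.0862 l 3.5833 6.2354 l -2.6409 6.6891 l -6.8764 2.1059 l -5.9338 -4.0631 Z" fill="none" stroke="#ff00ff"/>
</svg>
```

1 u = 1 mm; y_m = 139.6916 − y.

[1] `<path>` cubic bezier, #ff00ff→cut S901 F1141: (138.1820,109.7007) → (131.1876,109.6137) → (104.7355,90.2877) → (72.2198,63.1518) → (47.0345,39.6353) → (42.5735,31.1672)

[2] `<path>` closed polygon, #ff00ff→cut S901 F1141: (143.0312,26.9982) → (134.8870,78.8691) → (69.8443,131.6375) → (143.0312,26.9982) (closed)

[3] `<path>` regular polygon, #ff00ff→cut S901 F1141: (118.0946,124.3789) → (123.3763,129.2598) → (130.4854,128.1736) → (134.0687,121.9382) → (131.4278,115.2491) → (124.5514,113.1432) → (118.6176,117.2063) → (118.0946,124.3789) (closed)

(bCNC post)
(Date: synthetic)
G21
G90
G00 X138.1820 Y109.7007
M4 S901
G1 X131.1876 Y109.6137 F1141
G1 X104.7355 Y90.2877
G1 X72.2198 Y63.1518
G1 X47.0345 Y39.6353
G1 X42.5735 Y31.1672
M5
G00 X143.0312 Y26.9982
M4 S901
G1 X134.8870 Y78.8691 F1141
G1 X69.8443 Y131.6375
G1 X143.0312 Y26.9982
M5
G00 X118.0946 Y124.3789
M4 S901
G1 X123.3763 Y129.2598 F1141
G1 X130.4854 Y128.1736
G1 X134.0687 Y121.9382
G1 X131.4278 Y115.2491
G1 X124.5514 Y113.1432
G1 X118.6176 Y117.2063
G1 X118.0946 Y124.3789
M5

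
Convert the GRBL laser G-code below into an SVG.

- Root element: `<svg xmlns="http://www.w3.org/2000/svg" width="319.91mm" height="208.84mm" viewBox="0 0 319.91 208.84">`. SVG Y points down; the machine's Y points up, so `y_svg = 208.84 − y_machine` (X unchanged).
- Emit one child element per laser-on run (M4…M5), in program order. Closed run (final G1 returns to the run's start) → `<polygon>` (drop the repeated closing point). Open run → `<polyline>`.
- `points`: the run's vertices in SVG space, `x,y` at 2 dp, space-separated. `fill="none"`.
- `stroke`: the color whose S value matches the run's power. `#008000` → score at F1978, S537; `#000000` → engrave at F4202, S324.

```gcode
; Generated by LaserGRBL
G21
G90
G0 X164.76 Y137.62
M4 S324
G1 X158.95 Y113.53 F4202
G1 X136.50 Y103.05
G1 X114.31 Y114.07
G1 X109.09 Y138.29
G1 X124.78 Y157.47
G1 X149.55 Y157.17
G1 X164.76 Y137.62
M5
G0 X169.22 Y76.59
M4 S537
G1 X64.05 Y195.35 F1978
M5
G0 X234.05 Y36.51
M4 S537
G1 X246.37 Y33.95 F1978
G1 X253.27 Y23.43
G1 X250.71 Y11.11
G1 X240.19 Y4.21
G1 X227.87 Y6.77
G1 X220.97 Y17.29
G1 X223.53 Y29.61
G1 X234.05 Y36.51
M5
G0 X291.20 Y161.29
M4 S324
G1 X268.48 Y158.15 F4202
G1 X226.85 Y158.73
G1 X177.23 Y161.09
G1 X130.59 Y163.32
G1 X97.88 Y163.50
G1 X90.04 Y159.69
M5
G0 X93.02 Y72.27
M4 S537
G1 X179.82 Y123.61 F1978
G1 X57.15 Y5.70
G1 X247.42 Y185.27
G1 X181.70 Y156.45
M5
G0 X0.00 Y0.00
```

Each laser-on run becomes one SVG element. Flip Y back into SVG space with y_svg = 208.84 − y_machine.

Run 1: S324 ⇒ engrave layer `#000000`. The run returns to its start, so emit a `<polygon>` with points (Y-flipped): 164.76,71.22 158.95,95.31 136.50,105.79 114.31,94.77 109.09,70.55 124.78,51.37 149.55,51.67.

Run 2: the run's S537 means `#008000` (score). The run is open, so emit a `<polyline>` with points (Y-flipped): 169.22,132.25 64.05,13.49.

Run 3: power S537 maps to stroke `#008000` (score). The run returns to its start, so emit a `<polygon>` with points (Y-flipped): 234.05,172.33 246.37,174.89 253.27,185.41 250.71,197.73 240.19,204.63 227.87,202.07 220.97,191.55 223.53,179.23.

Run 4: S324 ⇒ engrave layer `#000000`. The run is open, so emit a `<polyline>` with points (Y-flipped): 291.20,47.55 268.48,50.69 226.85,50.11 177.23,47.75 130.59,45.52 97.88,45.34 90.04,49.15.

Run 5: S537 ⇒ score layer `#008000`. The run is open, so emit a `<polyline>` with points (Y-flipped): 93.02,136.57 179.82,85.23 57.15,203.14 247.42,23.57 181.70,52.39.

<svg xmlns="http://www.w3.org/2000/svg" width="319.91mm" height="208.84mm" viewBox="0 0 319.91 208.84">
  <polygon points="164.76,71.22 158.95,95.31 136.50,105.79 114.31,94.77 109.09,70.55 124.78,51.37 149.55,51.67" fill="none" stroke="#000000"/>
  <polyline points="169.22,132.25 64.05,13.49" fill="none" stroke="#008000"/>
  <polygon points="234.05,172.33 246.37,174.89 253.27,185.41 250.71,197.73 240.19,204.63 227.87,202.07 220.97,191.55 223.53,179.23" fill="none" stroke="#008000"/>
  <polyline points="291.20,47.55 268.48,50.69 226.85,50.11 177.23,47.75 130.59,45.52 97.88,45.34 90.04,49.15" fill="none" stroke="#000000"/>
  <polyline points="93.02,136.57 179.82,85.23 57.15,203.14 247.42,23.57 181.70,52.39" fill="none" stroke="#008000"/>
</svg>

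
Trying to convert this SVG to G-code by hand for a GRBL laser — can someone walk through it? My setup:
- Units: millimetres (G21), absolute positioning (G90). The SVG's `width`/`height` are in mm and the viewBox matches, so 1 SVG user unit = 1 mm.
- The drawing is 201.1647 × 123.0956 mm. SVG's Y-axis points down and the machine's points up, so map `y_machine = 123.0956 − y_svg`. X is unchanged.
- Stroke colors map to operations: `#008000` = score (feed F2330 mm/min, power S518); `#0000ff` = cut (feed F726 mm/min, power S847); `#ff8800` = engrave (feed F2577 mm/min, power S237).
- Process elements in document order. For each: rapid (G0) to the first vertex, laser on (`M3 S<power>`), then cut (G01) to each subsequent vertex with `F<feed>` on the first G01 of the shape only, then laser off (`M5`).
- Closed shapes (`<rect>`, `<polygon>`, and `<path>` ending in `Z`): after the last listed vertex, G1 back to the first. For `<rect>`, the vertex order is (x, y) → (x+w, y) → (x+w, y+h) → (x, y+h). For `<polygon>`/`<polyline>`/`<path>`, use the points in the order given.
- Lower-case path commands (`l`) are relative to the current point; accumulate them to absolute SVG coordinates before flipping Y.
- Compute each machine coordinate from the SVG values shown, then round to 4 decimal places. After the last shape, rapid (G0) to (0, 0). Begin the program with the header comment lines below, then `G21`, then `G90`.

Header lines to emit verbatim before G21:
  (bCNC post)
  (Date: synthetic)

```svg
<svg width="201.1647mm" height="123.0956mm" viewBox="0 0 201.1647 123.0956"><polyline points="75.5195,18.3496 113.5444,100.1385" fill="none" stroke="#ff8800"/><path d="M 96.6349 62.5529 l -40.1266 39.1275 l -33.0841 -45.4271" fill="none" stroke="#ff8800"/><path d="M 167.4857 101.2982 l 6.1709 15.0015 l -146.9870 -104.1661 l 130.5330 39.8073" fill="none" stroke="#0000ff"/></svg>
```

viewBox `0 0 201.1647 123.0956` with mm width/height → 1 unit = 1 mm. Flip: y_m = 123.0956 − y_svg.

**Shape 1** — `<polyline>` line segment, stroke `#ff8800` → engrave (S237, F2577). Machine vertices: (75.5195,104.7460) → (113.5444,22.9571). Open path.

**Shape 2** — `<path>` open polyline, stroke `#ff8800` → engrave (S237, F2577). Machine vertices: (96.6349,60.5427) → (56.5083,21.4152) → (23.4242,66.8423). Open path.

**Shape 3** — `<path>` open polyline, stroke `#0000ff` → cut (S847, F726). Machine vertices: (167.4857,21.7974) → (173.6566,6.7959) → (26.6696,110.9620) → (157.2026,71.1547). Open path.

(bCNC post)
(Date: synthetic)
G21
G90
G0 X75.5195 Y104.7460
M3 S237
G01 X113.5444 Y22.9571 F2577
M5
G0 X96.6349 Y60.5427
M3 S237
G01 X56.5083 Y21.4152 F2577
G01 X23.4242 Y66.8423
M5
G0 X167.4857 Y21.7974
M3 S847
G01 X173.6566 Y6.7959 F726
G01 X26.6696 Y110.9620
G01 X157.2026 Y71.1547
M5
G0 X0.0000 Y0.0000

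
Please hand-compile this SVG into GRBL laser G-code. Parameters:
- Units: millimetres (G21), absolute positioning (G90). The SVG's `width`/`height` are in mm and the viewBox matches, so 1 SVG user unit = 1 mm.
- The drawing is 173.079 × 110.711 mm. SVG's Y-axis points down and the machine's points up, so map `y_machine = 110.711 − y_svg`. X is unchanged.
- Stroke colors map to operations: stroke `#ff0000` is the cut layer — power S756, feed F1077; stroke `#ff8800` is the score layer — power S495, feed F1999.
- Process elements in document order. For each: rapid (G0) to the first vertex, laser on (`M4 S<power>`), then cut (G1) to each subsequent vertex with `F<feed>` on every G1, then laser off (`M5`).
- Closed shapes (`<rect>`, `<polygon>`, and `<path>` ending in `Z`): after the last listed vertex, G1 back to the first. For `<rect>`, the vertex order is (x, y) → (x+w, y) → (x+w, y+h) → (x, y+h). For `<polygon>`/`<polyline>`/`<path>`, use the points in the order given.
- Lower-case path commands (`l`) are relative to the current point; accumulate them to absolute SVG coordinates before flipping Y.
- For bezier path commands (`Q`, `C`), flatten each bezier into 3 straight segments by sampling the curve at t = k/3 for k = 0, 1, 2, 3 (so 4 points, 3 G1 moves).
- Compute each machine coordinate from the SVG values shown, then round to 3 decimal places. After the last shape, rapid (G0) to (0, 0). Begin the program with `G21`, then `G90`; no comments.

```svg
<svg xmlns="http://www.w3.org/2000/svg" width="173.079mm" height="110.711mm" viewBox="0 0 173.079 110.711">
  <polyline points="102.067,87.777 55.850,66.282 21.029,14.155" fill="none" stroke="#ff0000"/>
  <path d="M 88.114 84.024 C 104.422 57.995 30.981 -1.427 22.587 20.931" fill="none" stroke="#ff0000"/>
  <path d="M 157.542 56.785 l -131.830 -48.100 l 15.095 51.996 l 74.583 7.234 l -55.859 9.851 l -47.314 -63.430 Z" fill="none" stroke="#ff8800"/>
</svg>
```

1 u = 1 mm; y_m = 110.711 − y.

[1] `<polyline>` open polyline, #ff0000→cut S756 F1077: (102.067,22.934) → (55.850,44.429) → (21.029,96.556)

[2] `<path>` cubic bezier, #ff0000→cut S756 F1077: (88.114,26.687) → (80.239,59.581) → (46.930,89.144) → (22.587,89.780)

[3] `<path>` closed polygon, #ff8800→score S495 F1999: (157.542,53.926) → (25.712,102.026) → (40.807,50.030) → (115.390,42.796) → (59.531,32.945) → (12.217,96.375) → (157.542,53.926) (closed)

G21
G90
G0 X102.067 Y22.934
M4 S756
G1 X55.850 Y44.429 F1077
G1 X21.029 Y96.556 F1077
M5
G0 X88.114 Y26.687
M4 S756
G1 X80.239 Y59.581 F1077
G1 X46.930 Y89.144 F1077
G1 X22.587 Y89.780 F1077
M5
G0 X157.542 Y53.926
M4 S495
G1 X25.712 Y102.026 F1999
G1 X40.807 Y50.030 F1999
G1 X115.390 Y42.796 F1999
G1 X59.531 Y32.945 F1999
G1 X12.217 Y96.375 F1999
G1 X157.542 Y53.926 F1999
M5
G0 X0.000 Y0.000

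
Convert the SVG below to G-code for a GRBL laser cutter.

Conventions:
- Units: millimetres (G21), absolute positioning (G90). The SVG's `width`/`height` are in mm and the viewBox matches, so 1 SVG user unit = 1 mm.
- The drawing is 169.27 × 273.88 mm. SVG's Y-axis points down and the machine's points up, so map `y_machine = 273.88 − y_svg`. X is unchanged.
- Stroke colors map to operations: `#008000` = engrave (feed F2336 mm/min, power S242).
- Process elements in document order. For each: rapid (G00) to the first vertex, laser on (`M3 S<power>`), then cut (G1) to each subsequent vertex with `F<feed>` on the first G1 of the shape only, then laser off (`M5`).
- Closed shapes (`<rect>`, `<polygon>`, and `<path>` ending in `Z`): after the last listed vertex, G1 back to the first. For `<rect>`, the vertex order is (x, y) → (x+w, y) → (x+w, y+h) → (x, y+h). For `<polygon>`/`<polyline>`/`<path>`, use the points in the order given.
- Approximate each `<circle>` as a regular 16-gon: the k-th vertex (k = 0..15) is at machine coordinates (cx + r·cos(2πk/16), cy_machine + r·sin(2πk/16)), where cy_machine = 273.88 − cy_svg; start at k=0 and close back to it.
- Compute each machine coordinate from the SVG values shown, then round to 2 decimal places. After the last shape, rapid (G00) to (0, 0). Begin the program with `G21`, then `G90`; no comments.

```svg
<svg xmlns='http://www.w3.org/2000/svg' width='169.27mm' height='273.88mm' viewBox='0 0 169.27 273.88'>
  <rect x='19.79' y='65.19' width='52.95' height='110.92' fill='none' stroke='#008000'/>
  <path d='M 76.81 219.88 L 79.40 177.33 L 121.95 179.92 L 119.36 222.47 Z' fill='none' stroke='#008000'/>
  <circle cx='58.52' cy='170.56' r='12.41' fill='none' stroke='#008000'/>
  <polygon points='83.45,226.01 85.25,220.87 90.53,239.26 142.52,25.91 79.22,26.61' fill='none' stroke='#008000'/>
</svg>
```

G21
G90
G00 X19.79 Y208.69
M3 S242
G1 X72.74 Y208.69 F2336
G1 X72.74 Y97.77
G1 X19.79 Y97.77
G1 X19.79 Y208.69
M5
G00 X76.81 Y54.00
M3 S242
G1 X79.40 Y96.55 F2336
G1 X121.95 Y93.96
G1 X119.36 Y51.41
G1 X76.81 Y54.00
M5
G00 X70.93 Y103.32
M3 S242
G1 X69.99 Y108.07 F2336
G1 X67.30 Y112.10
G1 X63.27 Y114.79
G1 X58.52 Y115.73
G1 X53.77 Y114.79
G1 X49.74 Y112.10
G1 X47.05 Y108.07
G1 X46.11 Y103.32
G1 X47.05 Y98.57
G1 X49.74 Y94.54
G1 X53.77 Y91.85
G1 X58.52 Y90.91
G1 X63.27 Y91.85
G1 X67.30 Y94.54
G1 X69.99 Y98.57
G1 X70.93 Y103.32
M5
G00 X83.45 Y47.87
M3 S242
G1 X85.25 Y53.01 F2336
G1 X90.53 Y34.62
G1 X142.52 Y247.97
G1 X79.22 Y247.27
G1 X83.45 Y47.87
M5
G00 X0.00 Y0.00

1 u = 1 mm; y_m = 273.88 − y.

[1] `<rect>` rectangle, #008000→engrave S242 F2336: (19.79,208.69) → (72.74,208.69) → (72.74,97.77) → (19.79,97.77) → (19.79,208.69) (closed)

[2] `<path>` regular polygon, #008000→engrave S242 F2336: (76.81,54.00) → (79.40,96.55) → (121.95,93.96) → (119.36,51.41) → (76.81,54.00) (closed)

[3] `<circle>` circle, #008000→engrave S242 F2336: (70.93,103.32) → (69.99,108.07) → (67.30,112.10) → (63.27,114.79) → (58.52,115.73) → (53.77,114.79) → (49.74,112.10) → (47.05,108.07) → (46.11,103.32) → (47.05,98.57) → (49.74,94.54) → (53.77,91.85) → (58.52,90.91) → (63.27,91.85) → (67.30,94.54) → (69.99,98.57) → (70.93,103.32) (closed)

[4] `<polygon>` closed polygon, #008000→engrave S242 F2336: (83.45,47.87) → (85.25,53.01) → (90.53,34.62) → (142.52,247.97) → (79.22,247.27) → (83.45,47.87) (closed)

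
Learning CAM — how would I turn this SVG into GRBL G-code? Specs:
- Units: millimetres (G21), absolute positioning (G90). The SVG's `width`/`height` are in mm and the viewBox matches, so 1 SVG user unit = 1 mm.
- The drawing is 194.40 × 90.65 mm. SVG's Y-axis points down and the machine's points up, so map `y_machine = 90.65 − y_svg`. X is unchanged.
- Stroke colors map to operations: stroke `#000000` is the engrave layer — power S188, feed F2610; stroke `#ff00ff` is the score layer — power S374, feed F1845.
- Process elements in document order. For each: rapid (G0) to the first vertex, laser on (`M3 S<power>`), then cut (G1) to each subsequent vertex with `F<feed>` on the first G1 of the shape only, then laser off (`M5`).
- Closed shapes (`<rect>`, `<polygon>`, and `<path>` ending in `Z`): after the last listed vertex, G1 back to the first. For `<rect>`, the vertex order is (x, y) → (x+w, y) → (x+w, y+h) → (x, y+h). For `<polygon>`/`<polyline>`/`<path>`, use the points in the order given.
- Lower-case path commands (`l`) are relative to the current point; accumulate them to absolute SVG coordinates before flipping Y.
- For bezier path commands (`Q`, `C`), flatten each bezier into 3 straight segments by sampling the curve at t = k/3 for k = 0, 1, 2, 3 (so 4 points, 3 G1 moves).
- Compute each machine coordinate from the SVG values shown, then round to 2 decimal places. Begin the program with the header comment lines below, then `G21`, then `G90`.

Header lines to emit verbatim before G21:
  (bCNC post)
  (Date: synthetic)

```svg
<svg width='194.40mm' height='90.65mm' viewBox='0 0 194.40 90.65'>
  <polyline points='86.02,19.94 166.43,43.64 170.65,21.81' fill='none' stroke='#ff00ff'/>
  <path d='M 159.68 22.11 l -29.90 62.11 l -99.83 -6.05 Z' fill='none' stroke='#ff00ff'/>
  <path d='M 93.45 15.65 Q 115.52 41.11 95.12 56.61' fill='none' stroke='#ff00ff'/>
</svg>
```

(bCNC post)
(Date: synthetic)
G21
G90
G0 X86.02 Y70.71
M3 S374
G1 X166.43 Y47.01 F1845
G1 X170.65 Y68.84
M5
G0 X159.68 Y68.54
M3 S374
G1 X129.78 Y6.43 F1845
G1 X29.95 Y12.48
G1 X159.68 Y68.54
M5
G0 X93.45 Y75.00
M3 S374
G1 X103.44 Y59.13 F1845
G1 X104.00 Y45.48
G1 X95.12 Y34.04
M5

1 u = 1 mm; y_m = 90.65 − y.

[1] `<polyline>` open polyline, #ff00ff→score S374 F1845: (86.02,70.71) → (166.43,47.01) → (170.65,68.84)

[2] `<path>` closed polygon, #ff00ff→score S374 F1845: (159.68,68.54) → (129.78,6.43) → (29.95,12.48) → (159.68,68.54) (closed)

[3] `<path>` quadratic bezier, #ff00ff→score S374 F1845: (93.45,75.00) → (103.44,59.13) → (104.00,45.48) → (95.12,34.04)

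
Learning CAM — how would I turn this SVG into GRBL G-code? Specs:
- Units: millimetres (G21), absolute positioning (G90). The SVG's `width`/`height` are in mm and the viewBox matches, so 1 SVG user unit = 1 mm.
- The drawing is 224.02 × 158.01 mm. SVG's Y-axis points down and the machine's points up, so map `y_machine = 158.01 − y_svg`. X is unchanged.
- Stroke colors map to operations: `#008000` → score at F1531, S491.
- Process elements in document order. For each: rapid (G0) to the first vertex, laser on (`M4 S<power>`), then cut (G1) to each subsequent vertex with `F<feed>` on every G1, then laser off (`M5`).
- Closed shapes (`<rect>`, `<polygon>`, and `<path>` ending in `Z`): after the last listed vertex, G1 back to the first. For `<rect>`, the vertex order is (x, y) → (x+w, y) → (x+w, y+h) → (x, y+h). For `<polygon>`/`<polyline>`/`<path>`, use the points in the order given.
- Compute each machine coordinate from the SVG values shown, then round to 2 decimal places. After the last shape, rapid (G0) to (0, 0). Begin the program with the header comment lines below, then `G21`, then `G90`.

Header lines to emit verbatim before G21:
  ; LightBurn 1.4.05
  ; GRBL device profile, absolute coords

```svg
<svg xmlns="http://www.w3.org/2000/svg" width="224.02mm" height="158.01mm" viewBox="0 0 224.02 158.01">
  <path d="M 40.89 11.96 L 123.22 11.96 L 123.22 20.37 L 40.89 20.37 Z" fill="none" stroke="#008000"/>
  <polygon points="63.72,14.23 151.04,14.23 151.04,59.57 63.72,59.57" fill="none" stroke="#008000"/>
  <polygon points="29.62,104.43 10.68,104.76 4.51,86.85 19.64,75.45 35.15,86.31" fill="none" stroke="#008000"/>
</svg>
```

; LightBurn 1.4.05
; GRBL device profile, absolute coords
G21
G90
G0 X40.89 Y146.05
M4 S491
G1 X123.22 Y146.05 F1531
G1 X123.22 Y137.64 F1531
G1 X40.89 Y137.64 F1531
G1 X40.89 Y146.05 F1531
M5
G0 X63.72 Y143.78
M4 S491
G1 X151.04 Y143.78 F1531
G1 X151.04 Y98.44 F1531
G1 X63.72 Y98.44 F1531
G1 X63.72 Y143.78 F1531
M5
G0 X29.62 Y53.58
M4 S491
G1 X10.68 Y53.25 F1531
G1 X4.51 Y71.16 F1531
G1 X19.64 Y82.56 F1531
G1 X35.15 Y71.70 F1531
G1 X29.62 Y53.58 F1531
M5
G0 X0.00 Y0.00

viewBox `0 0 224.02 158.01` with mm width/height → 1 unit = 1 mm. Flip: y_m = 158.01 − y_svg.

**Shape 1** — `<path>` rectangle, stroke `#008000` → score (S491, F1531). Machine vertices: (40.89,146.05) → (123.22,146.05) → (123.22,137.64) → (40.89,137.64) → (40.89,146.05). Closed: final G1 returns to the first vertex.

**Shape 2** — `<polygon>` rectangle, stroke `#008000` → score (S491, F1531). Machine vertices: (63.72,143.78) → (151.04,143.78) → (151.04,98.44) → (63.72,98.44) → (63.72,143.78). Closed: final G1 returns to the first vertex.

**Shape 3** — `<polygon>` regular polygon, stroke `#008000` → score (S491, F1531). Machine vertices: (29.62,53.58) → (10.68,53.25) → (4.51,71.16) → (19.64,82.56) → (35.15,71.70) → (29.62,53.58). Closed: final G1 returns to the first vertex.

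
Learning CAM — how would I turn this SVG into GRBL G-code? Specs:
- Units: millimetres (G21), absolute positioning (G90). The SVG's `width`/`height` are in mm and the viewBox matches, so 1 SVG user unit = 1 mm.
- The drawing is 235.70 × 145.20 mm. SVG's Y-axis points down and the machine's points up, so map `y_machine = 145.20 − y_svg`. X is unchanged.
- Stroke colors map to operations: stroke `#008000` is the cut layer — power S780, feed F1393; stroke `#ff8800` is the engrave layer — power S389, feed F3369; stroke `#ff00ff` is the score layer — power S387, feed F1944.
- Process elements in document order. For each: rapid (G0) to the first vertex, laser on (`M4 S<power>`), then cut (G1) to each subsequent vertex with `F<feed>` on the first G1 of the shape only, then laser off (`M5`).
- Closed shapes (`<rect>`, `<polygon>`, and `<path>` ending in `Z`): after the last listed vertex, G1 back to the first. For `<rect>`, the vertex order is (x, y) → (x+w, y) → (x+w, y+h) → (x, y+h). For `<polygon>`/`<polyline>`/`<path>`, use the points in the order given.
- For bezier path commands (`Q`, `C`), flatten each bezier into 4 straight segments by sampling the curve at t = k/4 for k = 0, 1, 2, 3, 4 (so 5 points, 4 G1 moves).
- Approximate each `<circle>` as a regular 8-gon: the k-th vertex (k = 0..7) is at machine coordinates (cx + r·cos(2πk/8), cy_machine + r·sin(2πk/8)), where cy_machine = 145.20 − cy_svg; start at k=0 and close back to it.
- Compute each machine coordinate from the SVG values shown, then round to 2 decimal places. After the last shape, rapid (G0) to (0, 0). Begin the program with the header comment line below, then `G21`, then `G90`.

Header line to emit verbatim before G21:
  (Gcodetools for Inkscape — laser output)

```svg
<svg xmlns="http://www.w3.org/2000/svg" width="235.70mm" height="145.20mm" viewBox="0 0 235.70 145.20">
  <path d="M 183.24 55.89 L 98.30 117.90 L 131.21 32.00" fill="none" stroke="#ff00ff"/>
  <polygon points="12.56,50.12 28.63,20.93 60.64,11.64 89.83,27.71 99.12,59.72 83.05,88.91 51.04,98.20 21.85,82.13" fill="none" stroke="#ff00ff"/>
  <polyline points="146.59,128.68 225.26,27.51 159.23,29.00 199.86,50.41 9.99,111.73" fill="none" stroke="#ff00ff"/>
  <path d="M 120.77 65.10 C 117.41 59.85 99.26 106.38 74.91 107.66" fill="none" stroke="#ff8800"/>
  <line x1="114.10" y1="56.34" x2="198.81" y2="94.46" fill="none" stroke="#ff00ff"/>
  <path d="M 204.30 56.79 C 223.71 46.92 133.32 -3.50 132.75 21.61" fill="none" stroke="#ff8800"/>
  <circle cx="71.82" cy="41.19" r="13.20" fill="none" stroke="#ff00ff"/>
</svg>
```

(Gcodetools for Inkscape — laser output)
G21
G90
G0 X183.24 Y89.31
M4 S387
G1 X98.30 Y27.30 F1944
G1 X131.21 Y113.20
M5
G0 X12.56 Y95.08
M4 S387
G1 X28.63 Y124.27 F1944
G1 X60.64 Y133.56
G1 X89.83 Y117.49
G1 X99.12 Y85.48
G1 X83.05 Y56.29
G1 X51.04 Y47.00
G1 X21.85 Y63.07
G1 X12.56 Y95.08
M5
G0 X146.59 Y16.52
M4 S387
G1 X225.26 Y117.69 F1944
G1 X159.23 Y116.20
G1 X199.86 Y94.79
G1 X9.99 Y33.47
M5
G0 X120.77 Y80.10
M4 S389
G1 X115.61 Y75.84 F3369
G1 X105.71 Y61.27
G1 X91.88 Y45.47
G1 X74.91 Y37.54
M5
G0 X114.10 Y88.86
M4 S387
G1 X198.81 Y50.74 F1944
M5
G0 X204.30 Y88.41
M4 S389
G1 X201.39 Y101.60 F3369
G1 X176.02 Y119.12
G1 X146.90 Y130.07
G1 X132.75 Y123.59
M5
G0 X85.02 Y104.01
M4 S387
G1 X81.15 Y113.34 F1944
G1 X71.82 Y117.21
G1 X62.49 Y113.34
G1 X58.62 Y104.01
G1 X62.49 Y94.68
G1 X71.82 Y90.81
G1 X81.15 Y94.68
G1 X85.02 Y104.01
M5
G0 X0.00 Y0.00

Since the viewBox matches the mm dimensions, user units are millimetres directly. The only transform is the Y-flip y_m = 145.20 − y_svg.

Shape 1 is a open polyline drawn with `<path>`. Its stroke #ff00ff means score at S387, F1944. After flipping Y the toolpath is (183.24,89.31) → (98.30,27.30) → (131.21,113.20).

Shape 2 is a regular polygon drawn with `<polygon>`. Its stroke #ff00ff means score at S387, F1944. After flipping Y the toolpath is (12.56,95.08) → (28.63,124.27) → (60.64,133.56) → (89.83,117.49) → (99.12,85.48) → (83.05,56.29) → (51.04,47.00) → (21.85,63.07) → (12.56,95.08), returning to the start.

Shape 3 is a open polyline drawn with `<polyline>`. Its stroke #ff00ff means score at S387, F1944. After flipping Y the toolpath is (146.59,16.52) → (225.26,117.69) → (159.23,116.20) → (199.86,94.79) → (9.99,33.47).

Shape 4 is a cubic bezier drawn with `<path>`. Its stroke #ff8800 means engrave at S389, F3369. After flipping Y the toolpath is (120.77,80.10) → (115.61,75.84) → (105.71,61.27) → (91.88,45.47) → (74.91,37.54).

Shape 5 is a line segment drawn with `<line>`. Its stroke #ff00ff means score at S387, F1944. After flipping Y the toolpath is (114.10,88.86) → (198.81,50.74).

Shape 6 is a cubic bezier drawn with `<path>`. Its stroke #ff8800 means engrave at S389, F3369. After flipping Y the toolpath is (204.30,88.41) → (201.39,101.60) → (176.02,119.12) → (146.90,130.07) → (132.75,123.59).

Shape 7 is a circle drawn with `<circle>`. Its stroke #ff00ff means score at S387, F1944. After flipping Y the toolpath is (85.02,104.01) → (81.15,113.34) → (71.82,117.21) → (62.49,113.34) → (58.62,104.01) → (62.49,94.68) → (71.82,90.81) → (81.15,94.68) → (85.02,104.01), returning to the start.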